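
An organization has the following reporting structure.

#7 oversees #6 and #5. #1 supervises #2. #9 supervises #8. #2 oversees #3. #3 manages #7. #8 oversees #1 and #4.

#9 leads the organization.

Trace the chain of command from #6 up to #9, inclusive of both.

#6 -> #7 -> #3 -> #2 -> #1 -> #8 -> #9

#6 reports to #7. #7 reports to #3. #3 reports to #2. #2 reports to #1. #1 reports to #8. #8 reports to #9. #9 is at the top.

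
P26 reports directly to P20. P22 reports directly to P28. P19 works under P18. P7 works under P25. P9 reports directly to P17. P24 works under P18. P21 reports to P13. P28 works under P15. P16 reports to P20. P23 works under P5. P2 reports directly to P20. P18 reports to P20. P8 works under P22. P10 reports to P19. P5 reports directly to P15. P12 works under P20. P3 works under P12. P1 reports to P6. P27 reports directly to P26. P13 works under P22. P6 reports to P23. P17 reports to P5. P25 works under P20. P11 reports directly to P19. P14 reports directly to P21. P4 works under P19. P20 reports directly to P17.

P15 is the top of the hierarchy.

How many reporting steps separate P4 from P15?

6

Chain from P4 up to P15: P4 → P19 → P18 → P20 → P17 → P5 → P15. That is 6 steps up, so P4 is 6 levels below P15.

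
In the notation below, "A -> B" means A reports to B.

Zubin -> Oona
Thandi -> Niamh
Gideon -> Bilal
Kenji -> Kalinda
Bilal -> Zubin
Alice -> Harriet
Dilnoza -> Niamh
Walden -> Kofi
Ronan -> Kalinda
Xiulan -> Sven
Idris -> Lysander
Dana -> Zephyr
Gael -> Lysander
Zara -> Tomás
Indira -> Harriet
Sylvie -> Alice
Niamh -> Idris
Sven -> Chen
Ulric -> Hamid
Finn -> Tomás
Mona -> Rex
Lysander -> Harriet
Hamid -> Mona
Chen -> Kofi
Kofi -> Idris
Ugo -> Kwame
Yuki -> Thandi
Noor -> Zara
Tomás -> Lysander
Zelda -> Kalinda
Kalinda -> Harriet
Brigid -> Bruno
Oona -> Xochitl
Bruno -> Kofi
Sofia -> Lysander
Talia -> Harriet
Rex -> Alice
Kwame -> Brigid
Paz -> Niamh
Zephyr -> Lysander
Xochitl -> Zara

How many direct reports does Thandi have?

Thandi directly manages Yuki. That is 1 direct report.

1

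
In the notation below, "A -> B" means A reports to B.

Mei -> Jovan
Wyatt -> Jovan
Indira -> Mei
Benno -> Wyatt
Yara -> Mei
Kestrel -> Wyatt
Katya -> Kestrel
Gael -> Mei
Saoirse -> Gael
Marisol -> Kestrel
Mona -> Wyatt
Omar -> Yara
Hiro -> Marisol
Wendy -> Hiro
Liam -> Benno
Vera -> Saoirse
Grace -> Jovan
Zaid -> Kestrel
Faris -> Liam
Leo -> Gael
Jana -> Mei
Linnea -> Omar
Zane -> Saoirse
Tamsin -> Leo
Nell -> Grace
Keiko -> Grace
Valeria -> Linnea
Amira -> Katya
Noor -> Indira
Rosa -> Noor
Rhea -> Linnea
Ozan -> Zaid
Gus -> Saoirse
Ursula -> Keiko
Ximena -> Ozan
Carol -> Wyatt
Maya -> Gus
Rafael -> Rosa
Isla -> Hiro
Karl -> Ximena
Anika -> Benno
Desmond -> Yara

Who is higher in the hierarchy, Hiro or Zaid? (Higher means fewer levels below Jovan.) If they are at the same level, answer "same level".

Zaid

Hiro is 4 levels below Jovan; Zaid is 3. Zaid is higher.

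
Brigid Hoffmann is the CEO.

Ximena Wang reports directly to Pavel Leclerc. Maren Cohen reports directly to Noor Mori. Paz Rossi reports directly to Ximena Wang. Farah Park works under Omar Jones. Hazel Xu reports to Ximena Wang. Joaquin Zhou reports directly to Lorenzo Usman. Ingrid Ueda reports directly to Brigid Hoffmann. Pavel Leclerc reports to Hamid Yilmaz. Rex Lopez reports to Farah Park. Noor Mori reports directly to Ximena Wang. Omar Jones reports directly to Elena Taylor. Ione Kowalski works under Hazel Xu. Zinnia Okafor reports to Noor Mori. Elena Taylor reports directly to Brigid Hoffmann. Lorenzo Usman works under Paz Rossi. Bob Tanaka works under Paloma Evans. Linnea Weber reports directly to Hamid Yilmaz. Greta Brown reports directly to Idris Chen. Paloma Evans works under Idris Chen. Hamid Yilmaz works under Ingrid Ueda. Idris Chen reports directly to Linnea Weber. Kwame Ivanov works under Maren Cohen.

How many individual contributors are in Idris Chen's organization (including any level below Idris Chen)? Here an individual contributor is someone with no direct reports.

The people in Idris Chen's organization with no one reporting to them are Greta Brown, Bob Tanaka. That is 2.

2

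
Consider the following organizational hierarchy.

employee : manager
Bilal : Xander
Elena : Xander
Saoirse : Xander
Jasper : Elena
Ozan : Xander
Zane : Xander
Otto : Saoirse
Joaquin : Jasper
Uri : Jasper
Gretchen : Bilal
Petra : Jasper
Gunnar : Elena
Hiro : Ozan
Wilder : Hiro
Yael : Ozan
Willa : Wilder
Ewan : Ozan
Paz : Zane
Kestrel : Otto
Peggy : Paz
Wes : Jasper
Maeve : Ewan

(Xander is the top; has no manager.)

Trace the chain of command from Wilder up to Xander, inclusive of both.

Wilder reports to Hiro. Hiro reports to Ozan. Ozan reports to Xander. Xander is at the top.

Wilder -> Hiro -> Ozan -> Xander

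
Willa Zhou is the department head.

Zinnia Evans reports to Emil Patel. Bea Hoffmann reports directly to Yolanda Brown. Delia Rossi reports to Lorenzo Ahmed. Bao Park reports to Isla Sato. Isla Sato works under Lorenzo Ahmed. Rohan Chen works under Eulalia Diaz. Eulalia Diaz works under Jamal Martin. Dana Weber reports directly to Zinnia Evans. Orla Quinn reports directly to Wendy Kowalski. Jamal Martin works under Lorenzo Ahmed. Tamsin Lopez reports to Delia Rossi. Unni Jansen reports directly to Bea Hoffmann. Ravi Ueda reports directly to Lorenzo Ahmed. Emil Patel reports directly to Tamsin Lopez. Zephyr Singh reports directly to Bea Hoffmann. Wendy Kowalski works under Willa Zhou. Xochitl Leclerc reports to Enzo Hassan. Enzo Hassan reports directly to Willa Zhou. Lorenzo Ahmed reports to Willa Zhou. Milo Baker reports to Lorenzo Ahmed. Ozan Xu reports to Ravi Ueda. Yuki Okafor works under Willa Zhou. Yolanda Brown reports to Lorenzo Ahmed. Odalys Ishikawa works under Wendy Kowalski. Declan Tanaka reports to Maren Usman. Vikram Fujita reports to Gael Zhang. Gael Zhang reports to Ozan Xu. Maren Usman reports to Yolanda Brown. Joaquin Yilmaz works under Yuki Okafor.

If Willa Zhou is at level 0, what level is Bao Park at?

3

Chain from Bao Park up to Willa Zhou: Bao Park → Isla Sato → Lorenzo Ahmed → Willa Zhou. That is 3 steps up, so Bao Park is 3 levels below Willa Zhou.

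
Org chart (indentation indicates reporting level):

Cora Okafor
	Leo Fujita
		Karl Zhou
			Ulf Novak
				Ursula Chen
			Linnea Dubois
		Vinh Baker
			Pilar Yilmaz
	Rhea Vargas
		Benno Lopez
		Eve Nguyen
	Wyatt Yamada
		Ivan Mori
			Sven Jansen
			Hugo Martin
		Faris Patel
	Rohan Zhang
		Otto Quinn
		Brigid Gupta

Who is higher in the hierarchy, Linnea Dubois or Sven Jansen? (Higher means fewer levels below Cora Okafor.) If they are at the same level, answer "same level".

Both Linnea Dubois and Sven Jansen are 3 levels below Cora Okafor.

same level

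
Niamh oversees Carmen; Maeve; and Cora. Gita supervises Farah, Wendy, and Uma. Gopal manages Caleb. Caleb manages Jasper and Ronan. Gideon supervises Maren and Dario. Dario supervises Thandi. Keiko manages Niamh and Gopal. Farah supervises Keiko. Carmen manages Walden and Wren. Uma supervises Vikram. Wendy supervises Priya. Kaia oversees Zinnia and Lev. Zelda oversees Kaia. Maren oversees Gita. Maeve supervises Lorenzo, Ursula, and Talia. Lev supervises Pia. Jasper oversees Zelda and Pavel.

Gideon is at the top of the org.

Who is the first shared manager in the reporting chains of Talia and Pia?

Talia's chain of managers is Maeve, Niamh, Keiko, Farah, Gita, Maren, Gideon. Pia's chain of managers is Lev, Kaia, Zelda, Jasper, Caleb, Gopal, Keiko, Farah, Gita, Maren, Gideon. The first manager that appears in both chains is Keiko.

Keiko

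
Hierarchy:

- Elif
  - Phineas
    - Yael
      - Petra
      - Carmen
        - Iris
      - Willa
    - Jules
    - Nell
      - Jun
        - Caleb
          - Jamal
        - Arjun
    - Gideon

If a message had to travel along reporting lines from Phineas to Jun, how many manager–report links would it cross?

Jun is in Phineas's organization: the chain from Jun up to Phineas is Jun → Nell → Phineas, which is 2 links.

2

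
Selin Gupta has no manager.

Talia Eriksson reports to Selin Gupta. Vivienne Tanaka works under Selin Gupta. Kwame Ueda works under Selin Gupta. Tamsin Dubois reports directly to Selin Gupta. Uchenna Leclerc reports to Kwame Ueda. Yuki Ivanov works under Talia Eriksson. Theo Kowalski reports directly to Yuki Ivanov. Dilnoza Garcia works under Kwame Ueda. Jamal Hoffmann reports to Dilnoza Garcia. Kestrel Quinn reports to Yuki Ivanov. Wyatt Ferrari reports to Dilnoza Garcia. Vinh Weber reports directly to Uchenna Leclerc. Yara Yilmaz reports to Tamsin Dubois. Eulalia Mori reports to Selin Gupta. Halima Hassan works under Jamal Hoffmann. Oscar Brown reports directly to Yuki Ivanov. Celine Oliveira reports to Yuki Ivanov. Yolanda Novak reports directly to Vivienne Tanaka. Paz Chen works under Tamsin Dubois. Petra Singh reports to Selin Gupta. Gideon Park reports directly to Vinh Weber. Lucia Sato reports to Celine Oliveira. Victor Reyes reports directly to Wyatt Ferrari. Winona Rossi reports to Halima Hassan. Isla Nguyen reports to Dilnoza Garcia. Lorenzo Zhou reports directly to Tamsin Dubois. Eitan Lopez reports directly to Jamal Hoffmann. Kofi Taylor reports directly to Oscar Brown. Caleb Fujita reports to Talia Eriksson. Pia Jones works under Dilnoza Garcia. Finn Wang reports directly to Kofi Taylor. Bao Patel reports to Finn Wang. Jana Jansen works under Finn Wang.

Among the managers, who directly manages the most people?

Direct-report counts: Selin Gupta has 6; Tamsin Dubois has 3; Kwame Ueda has 2; Dilnoza Garcia has 4; Wyatt Ferrari has 1; Jamal Hoffmann has 2; Halima Hassan has 1; Uchenna Leclerc has 1; Vinh Weber has 1; Vivienne Tanaka has 1; Talia Eriksson has 2; Yuki Ivanov has 4; Celine Oliveira has 1; Oscar Brown has 1; Kofi Taylor has 1; Finn Wang has 2. The largest is 6, held by Selin Gupta.

Selin Gupta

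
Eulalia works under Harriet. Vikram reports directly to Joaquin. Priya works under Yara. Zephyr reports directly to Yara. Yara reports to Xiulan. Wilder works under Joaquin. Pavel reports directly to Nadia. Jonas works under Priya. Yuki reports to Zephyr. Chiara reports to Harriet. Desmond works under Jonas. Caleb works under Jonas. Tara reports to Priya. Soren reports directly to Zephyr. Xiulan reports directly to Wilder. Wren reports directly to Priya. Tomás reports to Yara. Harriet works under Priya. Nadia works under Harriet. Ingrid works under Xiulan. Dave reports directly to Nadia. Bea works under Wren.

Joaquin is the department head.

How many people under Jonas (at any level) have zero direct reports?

2

The people in Jonas's organization with no one reporting to them are Desmond, Caleb. That is 2.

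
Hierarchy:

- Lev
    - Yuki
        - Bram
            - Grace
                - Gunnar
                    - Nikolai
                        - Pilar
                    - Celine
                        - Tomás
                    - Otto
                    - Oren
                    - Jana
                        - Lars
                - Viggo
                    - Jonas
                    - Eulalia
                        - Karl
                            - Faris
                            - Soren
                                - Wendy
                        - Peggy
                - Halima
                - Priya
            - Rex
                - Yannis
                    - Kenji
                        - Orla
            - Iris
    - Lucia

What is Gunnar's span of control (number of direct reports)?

5

Gunnar directly manages Nikolai, Celine, Otto, Oren, Jana. That is 5 direct reports.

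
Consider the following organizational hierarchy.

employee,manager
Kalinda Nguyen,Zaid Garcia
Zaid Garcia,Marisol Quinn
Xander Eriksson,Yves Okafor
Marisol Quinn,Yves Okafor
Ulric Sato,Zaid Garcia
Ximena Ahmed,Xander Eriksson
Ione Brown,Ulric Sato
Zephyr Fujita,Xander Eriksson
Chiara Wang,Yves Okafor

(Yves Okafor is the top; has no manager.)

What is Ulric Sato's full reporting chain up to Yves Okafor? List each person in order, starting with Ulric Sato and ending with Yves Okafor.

Ulric Sato reports to Zaid Garcia. Zaid Garcia reports to Marisol Quinn. Marisol Quinn reports to Yves Okafor. Yves Okafor is at the top.

Ulric Sato -> Zaid Garcia -> Marisol Quinn -> Yves Okafor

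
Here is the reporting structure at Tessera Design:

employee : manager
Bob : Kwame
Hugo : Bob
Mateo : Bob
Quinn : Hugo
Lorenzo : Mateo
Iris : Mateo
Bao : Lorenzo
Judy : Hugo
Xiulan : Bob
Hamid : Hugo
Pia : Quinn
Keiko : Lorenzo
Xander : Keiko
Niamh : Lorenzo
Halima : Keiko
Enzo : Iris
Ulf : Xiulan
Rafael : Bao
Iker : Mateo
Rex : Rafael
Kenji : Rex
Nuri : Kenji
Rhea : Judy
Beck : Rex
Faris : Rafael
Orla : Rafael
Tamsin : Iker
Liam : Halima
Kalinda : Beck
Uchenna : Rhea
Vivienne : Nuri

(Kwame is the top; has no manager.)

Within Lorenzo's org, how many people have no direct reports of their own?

7

The people in Lorenzo's organization with no one reporting to them are Niamh, Liam, Xander, Orla, Faris, Kalinda, Vivienne. That is 7.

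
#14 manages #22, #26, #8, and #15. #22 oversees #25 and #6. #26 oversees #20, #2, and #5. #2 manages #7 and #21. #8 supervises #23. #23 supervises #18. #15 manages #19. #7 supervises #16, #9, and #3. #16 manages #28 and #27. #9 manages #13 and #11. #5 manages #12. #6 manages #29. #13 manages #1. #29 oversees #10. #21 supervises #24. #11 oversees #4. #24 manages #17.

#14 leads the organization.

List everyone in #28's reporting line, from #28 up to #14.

#28 -> #16 -> #7 -> #2 -> #26 -> #14

#28 reports to #16. #16 reports to #7. #7 reports to #2. #2 reports to #26. #26 reports to #14. #14 is at the top.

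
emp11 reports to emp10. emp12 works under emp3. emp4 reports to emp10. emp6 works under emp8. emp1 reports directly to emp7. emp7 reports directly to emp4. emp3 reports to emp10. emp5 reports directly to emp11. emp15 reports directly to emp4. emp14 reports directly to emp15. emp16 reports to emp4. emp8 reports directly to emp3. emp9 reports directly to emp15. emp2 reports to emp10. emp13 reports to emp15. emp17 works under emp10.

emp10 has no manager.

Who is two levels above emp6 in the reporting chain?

emp6 reports to emp8, and emp8 reports to emp3. So emp6's skip-level manager is emp3.

emp3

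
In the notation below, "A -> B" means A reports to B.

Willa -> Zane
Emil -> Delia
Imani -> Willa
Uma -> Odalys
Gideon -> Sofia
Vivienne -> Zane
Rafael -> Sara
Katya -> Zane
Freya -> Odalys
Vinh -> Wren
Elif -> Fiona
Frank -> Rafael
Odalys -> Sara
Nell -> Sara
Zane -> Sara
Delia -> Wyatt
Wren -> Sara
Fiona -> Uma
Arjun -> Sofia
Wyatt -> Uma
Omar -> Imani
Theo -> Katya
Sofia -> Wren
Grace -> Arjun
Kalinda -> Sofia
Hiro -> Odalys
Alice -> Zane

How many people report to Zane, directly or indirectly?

7

Zane directly manages Willa, Katya, Vivienne, Alice. Under Willa: Imani, Omar (2). Under Katya: Theo (1). Vivienne has no reports. Alice has no reports. So Zane's organization is 4 direct reports plus everyone under them: 3 + 2 + 1 + 1 = 7.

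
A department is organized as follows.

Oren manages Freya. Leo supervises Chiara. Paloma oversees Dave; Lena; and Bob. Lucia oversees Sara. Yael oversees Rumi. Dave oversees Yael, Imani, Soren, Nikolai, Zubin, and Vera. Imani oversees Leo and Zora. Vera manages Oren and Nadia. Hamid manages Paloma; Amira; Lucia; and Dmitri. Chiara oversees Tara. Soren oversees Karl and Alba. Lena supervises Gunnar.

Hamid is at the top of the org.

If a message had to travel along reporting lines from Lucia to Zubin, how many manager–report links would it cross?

4

Lucia is 1 level below Hamid, and Zubin is 3 levels below Hamid (their lowest common manager). The shortest path runs up from Lucia to Hamid and back down to Zubin: 1 + 3 = 4 links.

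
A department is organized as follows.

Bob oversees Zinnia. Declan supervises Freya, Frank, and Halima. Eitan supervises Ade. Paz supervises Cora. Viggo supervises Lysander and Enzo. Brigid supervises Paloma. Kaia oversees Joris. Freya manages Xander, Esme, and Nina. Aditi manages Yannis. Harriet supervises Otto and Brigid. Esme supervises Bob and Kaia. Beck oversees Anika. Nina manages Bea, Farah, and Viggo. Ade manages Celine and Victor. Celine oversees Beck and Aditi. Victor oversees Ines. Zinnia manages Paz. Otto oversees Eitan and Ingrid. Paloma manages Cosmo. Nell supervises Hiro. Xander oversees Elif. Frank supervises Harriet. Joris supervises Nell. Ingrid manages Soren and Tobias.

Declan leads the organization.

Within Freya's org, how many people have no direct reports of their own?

7

The people in Freya's organization with no one reporting to them are Elif, Bea, Farah, Enzo, Lysander, Hiro, Cora. That is 7.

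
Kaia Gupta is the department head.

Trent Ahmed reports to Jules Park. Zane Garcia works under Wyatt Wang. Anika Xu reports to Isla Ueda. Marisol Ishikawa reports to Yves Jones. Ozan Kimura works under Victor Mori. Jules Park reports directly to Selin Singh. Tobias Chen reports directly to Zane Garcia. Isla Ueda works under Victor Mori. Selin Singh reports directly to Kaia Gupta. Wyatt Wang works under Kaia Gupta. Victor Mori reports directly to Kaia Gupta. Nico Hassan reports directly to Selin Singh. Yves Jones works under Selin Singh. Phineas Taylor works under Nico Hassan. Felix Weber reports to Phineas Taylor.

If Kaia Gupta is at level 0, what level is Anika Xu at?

3

Chain from Anika Xu up to Kaia Gupta: Anika Xu → Isla Ueda → Victor Mori → Kaia Gupta. That is 3 steps up, so Anika Xu is 3 levels below Kaia Gupta.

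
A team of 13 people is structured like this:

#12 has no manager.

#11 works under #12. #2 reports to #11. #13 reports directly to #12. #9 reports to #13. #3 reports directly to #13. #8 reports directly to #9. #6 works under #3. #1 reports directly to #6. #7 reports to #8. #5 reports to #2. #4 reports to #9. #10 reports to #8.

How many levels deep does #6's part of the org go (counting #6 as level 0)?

The longest chain under #6 runs #6 → #1, which is 1 level below #6.

1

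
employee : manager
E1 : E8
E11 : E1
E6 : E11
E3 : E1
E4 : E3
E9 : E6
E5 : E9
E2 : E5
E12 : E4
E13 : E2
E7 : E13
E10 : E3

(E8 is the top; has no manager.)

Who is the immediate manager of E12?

E12 reports directly to E4.

E4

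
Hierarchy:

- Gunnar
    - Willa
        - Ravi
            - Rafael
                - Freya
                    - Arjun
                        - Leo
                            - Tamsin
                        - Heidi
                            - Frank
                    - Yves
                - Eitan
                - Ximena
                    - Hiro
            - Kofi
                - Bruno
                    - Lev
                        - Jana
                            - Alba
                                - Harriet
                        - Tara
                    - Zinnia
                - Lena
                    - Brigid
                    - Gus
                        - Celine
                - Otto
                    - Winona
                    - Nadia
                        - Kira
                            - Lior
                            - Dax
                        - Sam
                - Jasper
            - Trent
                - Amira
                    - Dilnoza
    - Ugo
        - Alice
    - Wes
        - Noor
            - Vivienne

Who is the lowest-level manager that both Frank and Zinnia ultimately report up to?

Frank's chain of managers is Heidi, Arjun, Freya, Rafael, Ravi, Willa, Gunnar. Zinnia's chain of managers is Bruno, Kofi, Ravi, Willa, Gunnar. The first manager that appears in both chains is Ravi.

Ravi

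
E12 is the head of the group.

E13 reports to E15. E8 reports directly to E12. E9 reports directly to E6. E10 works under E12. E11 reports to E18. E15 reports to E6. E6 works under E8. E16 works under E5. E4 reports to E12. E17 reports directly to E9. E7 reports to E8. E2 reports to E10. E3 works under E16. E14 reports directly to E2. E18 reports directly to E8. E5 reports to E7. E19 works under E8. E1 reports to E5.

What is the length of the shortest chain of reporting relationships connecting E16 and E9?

5

E16 is 3 levels below E8, and E9 is 2 levels below E8 (their lowest common manager). The shortest path runs up from E16 to E8 and back down to E9: 3 + 2 = 5 links.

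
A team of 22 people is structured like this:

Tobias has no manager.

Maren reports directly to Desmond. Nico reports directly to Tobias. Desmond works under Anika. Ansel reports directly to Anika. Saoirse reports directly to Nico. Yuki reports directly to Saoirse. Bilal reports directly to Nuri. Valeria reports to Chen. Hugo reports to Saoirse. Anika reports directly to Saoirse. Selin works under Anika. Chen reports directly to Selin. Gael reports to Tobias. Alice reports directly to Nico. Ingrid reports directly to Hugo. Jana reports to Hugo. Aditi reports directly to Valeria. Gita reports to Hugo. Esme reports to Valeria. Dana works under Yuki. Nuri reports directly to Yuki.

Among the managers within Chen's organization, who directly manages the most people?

Direct-report counts within Chen's organization: Chen has 1; Valeria has 2. The largest is 2, held by Valeria.

Valeria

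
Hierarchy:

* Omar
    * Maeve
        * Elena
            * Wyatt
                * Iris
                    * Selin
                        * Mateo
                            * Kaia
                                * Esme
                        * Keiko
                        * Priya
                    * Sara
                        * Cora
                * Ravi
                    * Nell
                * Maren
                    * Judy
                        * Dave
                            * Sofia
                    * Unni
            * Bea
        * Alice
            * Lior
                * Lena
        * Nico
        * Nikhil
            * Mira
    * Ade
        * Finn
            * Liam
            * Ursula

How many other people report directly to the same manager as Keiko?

Keiko reports to Selin. Selin's other direct reports are Mateo, Priya — 2 peers.

2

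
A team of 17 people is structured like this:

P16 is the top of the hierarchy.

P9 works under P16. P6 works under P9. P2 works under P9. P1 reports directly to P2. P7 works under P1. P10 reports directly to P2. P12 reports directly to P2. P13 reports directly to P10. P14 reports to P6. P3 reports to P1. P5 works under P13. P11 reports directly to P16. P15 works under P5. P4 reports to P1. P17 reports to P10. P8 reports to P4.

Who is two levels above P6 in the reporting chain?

P16

P6 reports to P9, and P9 reports to P16. So P6's skip-level manager is P16.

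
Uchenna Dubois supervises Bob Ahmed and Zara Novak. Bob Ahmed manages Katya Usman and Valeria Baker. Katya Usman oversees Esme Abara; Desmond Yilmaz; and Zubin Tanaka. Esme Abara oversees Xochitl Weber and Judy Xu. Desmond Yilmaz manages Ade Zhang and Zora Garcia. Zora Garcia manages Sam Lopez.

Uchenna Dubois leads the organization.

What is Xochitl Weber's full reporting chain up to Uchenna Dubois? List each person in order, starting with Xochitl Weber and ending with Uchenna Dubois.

Xochitl Weber reports to Esme Abara. Esme Abara reports to Katya Usman. Katya Usman reports to Bob Ahmed. Bob Ahmed reports to Uchenna Dubois. Uchenna Dubois is at the top.

Xochitl Weber -> Esme Abara -> Katya Usman -> Bob Ahmed -> Uchenna Dubois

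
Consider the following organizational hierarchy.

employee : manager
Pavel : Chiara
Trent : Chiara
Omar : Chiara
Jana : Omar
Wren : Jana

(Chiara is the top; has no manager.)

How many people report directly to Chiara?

Chiara directly manages Pavel, Trent, Omar. That is 3 direct reports.

3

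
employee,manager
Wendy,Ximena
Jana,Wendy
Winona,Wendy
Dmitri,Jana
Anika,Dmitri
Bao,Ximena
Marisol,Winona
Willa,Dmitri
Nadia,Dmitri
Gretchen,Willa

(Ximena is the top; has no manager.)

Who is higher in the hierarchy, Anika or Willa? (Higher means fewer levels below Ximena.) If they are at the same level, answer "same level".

same level

Both Anika and Willa are 4 levels below Ximena.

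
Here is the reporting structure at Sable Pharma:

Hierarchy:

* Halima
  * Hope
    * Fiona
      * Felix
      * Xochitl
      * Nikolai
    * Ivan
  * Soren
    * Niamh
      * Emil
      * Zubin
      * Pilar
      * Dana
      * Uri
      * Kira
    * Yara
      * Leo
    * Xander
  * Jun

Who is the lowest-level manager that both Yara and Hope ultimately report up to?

Yara's chain of managers is Soren, Halima. Hope's chain of managers is Halima. The first manager that appears in both chains is Halima.

Halima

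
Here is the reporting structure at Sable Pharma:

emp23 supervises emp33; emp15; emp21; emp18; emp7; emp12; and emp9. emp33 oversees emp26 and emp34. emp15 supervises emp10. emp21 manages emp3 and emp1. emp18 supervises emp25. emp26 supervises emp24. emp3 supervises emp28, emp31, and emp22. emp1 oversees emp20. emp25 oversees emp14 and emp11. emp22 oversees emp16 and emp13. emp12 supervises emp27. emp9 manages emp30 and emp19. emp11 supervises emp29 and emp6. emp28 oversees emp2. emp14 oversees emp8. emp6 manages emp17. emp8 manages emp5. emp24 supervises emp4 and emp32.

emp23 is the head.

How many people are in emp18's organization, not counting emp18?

8

emp18 directly manages emp25. Under emp25: emp14, emp8, emp5, emp11, emp6, emp17, emp29 (7). That's 8 in total.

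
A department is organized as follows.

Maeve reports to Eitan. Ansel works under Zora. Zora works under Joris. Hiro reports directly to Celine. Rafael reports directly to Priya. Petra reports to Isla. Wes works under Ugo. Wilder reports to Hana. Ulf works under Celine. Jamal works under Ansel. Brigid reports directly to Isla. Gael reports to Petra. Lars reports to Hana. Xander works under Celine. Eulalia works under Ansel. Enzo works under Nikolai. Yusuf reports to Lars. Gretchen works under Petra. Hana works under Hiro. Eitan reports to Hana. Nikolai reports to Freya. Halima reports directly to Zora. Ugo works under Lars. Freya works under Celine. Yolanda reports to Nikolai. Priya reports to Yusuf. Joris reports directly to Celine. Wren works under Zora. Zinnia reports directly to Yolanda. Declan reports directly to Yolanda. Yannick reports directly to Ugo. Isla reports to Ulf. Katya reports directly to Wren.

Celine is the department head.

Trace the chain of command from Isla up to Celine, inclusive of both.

Isla reports to Ulf. Ulf reports to Celine. Celine is at the top.

Isla -> Ulf -> Celine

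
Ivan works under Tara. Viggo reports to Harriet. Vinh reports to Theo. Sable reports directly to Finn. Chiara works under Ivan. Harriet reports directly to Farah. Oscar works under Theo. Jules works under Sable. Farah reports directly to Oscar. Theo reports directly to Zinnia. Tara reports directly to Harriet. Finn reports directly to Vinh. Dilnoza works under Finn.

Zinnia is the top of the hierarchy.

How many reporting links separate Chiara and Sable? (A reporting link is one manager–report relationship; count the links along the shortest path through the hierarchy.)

Chiara is 6 levels below Theo, and Sable is 3 levels below Theo (their lowest common manager). The shortest path runs up from Chiara to Theo and back down to Sable: 6 + 3 = 9 links.

9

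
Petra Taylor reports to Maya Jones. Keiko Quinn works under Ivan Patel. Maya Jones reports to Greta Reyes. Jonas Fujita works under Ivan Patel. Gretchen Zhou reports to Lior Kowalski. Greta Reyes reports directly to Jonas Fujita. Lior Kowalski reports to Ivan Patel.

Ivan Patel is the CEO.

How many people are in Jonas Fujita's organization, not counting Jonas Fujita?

3

Jonas Fujita directly manages Greta Reyes. Under Greta Reyes: Maya Jones, Petra Taylor (2). That's 3 in total.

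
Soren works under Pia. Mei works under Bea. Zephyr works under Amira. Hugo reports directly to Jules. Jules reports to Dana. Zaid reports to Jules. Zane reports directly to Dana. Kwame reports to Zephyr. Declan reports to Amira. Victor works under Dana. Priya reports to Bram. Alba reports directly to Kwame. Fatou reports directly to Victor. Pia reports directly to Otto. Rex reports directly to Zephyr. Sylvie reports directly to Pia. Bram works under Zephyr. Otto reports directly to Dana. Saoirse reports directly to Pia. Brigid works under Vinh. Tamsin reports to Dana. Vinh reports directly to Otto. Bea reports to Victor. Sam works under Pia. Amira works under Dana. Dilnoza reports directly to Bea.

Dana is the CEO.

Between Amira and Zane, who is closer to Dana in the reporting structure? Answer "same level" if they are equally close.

same level

Both Amira and Zane are 1 level below Dana.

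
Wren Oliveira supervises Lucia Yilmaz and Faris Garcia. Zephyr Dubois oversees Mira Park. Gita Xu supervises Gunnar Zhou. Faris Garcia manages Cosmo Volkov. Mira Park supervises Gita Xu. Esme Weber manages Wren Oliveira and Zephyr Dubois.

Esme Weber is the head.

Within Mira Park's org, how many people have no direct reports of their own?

1

The only person in Mira Park's organization with no one reporting to them is Gunnar Zhou. That is 1.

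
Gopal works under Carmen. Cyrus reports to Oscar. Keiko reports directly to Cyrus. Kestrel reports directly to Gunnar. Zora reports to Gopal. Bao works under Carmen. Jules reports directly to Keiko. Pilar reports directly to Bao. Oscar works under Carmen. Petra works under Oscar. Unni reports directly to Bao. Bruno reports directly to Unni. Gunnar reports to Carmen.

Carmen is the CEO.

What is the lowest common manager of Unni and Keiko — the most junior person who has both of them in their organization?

Carmen

Unni's chain of managers is Bao, Carmen. Keiko's chain of managers is Cyrus, Oscar, Carmen. The first manager that appears in both chains is Carmen.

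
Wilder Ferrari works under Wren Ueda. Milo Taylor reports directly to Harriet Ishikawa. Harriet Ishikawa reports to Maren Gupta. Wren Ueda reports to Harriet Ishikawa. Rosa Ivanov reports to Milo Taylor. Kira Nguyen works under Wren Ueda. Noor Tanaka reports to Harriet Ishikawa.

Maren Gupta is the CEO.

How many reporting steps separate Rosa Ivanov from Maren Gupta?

3

Chain from Rosa Ivanov up to Maren Gupta: Rosa Ivanov → Milo Taylor → Harriet Ishikawa → Maren Gupta. That is 3 steps up, so Rosa Ivanov is 3 levels below Maren Gupta.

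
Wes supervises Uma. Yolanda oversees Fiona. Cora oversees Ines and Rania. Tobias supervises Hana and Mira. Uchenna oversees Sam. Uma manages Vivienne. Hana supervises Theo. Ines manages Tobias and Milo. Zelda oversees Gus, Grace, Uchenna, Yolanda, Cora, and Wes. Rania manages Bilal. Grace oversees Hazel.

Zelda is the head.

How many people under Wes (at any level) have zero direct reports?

The only person in Wes's organization with no one reporting to them is Vivienne. That is 1.

1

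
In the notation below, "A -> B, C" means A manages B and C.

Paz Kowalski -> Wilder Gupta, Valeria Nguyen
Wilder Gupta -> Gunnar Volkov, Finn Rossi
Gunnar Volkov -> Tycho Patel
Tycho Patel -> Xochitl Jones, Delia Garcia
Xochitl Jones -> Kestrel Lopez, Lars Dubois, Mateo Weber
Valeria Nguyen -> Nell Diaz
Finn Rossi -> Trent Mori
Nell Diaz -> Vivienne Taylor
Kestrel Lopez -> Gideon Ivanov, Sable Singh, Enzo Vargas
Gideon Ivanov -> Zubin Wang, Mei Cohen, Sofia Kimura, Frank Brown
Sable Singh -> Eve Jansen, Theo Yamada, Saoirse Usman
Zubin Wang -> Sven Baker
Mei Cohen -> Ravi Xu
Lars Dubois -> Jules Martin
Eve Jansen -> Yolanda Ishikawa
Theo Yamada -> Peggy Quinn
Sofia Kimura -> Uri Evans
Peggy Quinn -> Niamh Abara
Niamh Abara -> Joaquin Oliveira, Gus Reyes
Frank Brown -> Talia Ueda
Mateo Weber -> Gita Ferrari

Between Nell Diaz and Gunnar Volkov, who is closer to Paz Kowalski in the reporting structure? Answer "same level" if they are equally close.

same level

Both Nell Diaz and Gunnar Volkov are 2 levels below Paz Kowalski.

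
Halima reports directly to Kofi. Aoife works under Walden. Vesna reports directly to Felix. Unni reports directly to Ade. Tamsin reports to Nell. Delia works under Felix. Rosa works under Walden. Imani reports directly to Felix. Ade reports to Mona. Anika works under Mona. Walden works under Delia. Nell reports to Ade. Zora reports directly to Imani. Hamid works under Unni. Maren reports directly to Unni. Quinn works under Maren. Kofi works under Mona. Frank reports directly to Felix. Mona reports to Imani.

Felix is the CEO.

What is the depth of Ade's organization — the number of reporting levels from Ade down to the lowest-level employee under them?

The longest chain under Ade runs Ade → Unni → Maren → Quinn, which is 3 levels below Ade.

3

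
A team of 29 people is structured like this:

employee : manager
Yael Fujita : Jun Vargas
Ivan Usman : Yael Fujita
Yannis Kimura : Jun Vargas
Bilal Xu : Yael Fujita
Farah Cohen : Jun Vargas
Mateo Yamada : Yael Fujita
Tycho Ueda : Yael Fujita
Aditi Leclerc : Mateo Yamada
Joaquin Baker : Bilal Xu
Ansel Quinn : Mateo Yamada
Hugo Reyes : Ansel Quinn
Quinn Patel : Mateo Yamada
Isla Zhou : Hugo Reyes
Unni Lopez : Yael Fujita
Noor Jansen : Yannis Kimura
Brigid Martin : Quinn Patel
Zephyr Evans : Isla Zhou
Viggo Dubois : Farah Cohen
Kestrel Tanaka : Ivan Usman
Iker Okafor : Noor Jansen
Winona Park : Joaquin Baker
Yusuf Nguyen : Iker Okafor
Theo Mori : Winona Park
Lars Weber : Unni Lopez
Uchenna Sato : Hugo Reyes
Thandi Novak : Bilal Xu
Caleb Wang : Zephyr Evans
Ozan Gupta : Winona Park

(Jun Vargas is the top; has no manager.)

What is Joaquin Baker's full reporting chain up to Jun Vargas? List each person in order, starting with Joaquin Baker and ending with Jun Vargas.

Joaquin Baker reports to Bilal Xu. Bilal Xu reports to Yael Fujita. Yael Fujita reports to Jun Vargas. Jun Vargas is at the top.

Joaquin Baker -> Bilal Xu -> Yael Fujita -> Jun Vargas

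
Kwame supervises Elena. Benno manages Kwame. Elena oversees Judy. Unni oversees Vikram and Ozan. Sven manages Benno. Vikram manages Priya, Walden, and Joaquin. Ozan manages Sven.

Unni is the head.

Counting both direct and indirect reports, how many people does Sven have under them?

4

Sven directly manages Benno. Under Benno: Kwame, Elena, Judy (3). That's 4 in total.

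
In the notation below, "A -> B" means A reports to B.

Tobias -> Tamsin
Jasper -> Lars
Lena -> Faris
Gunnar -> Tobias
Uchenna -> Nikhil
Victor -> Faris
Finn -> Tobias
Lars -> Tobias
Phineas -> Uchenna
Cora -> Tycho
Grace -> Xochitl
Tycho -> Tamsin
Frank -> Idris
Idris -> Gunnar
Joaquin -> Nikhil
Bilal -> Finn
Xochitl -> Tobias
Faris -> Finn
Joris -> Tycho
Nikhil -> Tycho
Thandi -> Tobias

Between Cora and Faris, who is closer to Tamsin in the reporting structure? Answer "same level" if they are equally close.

Cora

Cora is 2 levels below Tamsin; Faris is 3. Cora is higher.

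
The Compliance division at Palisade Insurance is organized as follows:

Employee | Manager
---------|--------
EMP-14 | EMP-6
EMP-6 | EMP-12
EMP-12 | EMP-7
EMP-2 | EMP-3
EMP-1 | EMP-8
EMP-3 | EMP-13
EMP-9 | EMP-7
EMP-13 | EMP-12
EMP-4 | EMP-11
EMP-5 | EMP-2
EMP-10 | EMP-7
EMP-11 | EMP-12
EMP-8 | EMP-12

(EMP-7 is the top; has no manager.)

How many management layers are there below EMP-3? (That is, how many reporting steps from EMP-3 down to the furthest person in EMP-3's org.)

2

The longest chain under EMP-3 runs EMP-3 → EMP-2 → EMP-5, which is 2 levels below EMP-3.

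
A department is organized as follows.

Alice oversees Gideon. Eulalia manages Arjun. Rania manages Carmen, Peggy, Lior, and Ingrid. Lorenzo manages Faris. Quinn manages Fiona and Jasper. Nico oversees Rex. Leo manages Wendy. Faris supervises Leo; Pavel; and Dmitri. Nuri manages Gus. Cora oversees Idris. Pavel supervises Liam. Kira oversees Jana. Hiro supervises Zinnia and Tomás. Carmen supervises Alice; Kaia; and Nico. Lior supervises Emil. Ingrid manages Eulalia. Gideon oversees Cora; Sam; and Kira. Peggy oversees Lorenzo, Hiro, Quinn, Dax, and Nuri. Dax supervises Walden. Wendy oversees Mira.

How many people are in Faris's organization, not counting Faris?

Faris directly manages Leo, Pavel, Dmitri. Under Leo: Wendy, Mira (2). Under Pavel: Liam (1). Dmitri has no reports. So Faris's organization is 3 direct reports plus everyone under them: 3 + 2 + 1 = 6.

6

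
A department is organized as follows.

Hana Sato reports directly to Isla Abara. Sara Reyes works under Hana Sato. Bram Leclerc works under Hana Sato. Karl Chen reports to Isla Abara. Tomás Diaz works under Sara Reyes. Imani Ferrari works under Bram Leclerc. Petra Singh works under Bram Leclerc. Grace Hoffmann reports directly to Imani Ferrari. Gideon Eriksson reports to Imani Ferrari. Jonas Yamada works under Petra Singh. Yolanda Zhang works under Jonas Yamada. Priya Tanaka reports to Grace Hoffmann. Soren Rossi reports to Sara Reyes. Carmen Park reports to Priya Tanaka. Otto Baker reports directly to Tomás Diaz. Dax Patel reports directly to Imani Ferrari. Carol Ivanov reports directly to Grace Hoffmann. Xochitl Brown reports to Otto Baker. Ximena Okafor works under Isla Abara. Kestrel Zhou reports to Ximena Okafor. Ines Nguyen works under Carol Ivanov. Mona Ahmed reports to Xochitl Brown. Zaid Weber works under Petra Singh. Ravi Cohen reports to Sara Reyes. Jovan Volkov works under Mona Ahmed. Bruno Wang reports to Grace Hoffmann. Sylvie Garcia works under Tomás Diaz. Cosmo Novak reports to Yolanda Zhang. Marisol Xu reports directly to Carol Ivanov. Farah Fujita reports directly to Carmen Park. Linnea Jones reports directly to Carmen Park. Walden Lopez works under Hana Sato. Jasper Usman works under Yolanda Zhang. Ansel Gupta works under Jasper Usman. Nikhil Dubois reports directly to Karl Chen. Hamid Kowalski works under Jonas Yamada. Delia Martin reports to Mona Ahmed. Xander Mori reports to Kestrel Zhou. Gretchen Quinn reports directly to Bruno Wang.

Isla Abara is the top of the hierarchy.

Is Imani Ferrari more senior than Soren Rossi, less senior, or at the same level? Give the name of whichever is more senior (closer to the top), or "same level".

same level

Both Imani Ferrari and Soren Rossi are 3 levels below Isla Abara.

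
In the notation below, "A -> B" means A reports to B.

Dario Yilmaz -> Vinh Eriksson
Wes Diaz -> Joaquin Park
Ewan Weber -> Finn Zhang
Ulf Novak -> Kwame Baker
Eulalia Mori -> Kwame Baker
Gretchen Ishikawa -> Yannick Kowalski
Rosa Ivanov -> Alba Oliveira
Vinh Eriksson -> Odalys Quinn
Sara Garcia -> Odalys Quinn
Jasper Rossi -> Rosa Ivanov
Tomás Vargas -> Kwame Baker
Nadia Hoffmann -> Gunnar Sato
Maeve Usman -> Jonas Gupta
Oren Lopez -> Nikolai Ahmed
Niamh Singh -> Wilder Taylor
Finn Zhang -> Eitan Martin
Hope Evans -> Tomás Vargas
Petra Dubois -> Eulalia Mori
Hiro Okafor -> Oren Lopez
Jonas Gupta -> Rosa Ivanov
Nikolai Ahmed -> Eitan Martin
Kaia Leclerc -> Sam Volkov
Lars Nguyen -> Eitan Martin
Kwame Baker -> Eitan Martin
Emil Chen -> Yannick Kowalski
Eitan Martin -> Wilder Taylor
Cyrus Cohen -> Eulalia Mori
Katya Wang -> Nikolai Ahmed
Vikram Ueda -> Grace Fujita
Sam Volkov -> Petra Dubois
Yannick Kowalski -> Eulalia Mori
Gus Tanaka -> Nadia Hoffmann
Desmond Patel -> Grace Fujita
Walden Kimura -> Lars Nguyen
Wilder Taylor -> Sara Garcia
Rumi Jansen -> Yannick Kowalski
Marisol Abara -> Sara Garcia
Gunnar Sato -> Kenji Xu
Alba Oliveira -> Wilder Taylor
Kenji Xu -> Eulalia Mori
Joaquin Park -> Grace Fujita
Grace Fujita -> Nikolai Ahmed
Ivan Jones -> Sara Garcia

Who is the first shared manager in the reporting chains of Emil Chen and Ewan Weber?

Eitan Martin

Emil Chen's chain of managers is Yannick Kowalski, Eulalia Mori, Kwame Baker, Eitan Martin, Wilder Taylor, Sara Garcia, Odalys Quinn. Ewan Weber's chain of managers is Finn Zhang, Eitan Martin, Wilder Taylor, Sara Garcia, Odalys Quinn. The first manager that appears in both chains is Eitan Martin.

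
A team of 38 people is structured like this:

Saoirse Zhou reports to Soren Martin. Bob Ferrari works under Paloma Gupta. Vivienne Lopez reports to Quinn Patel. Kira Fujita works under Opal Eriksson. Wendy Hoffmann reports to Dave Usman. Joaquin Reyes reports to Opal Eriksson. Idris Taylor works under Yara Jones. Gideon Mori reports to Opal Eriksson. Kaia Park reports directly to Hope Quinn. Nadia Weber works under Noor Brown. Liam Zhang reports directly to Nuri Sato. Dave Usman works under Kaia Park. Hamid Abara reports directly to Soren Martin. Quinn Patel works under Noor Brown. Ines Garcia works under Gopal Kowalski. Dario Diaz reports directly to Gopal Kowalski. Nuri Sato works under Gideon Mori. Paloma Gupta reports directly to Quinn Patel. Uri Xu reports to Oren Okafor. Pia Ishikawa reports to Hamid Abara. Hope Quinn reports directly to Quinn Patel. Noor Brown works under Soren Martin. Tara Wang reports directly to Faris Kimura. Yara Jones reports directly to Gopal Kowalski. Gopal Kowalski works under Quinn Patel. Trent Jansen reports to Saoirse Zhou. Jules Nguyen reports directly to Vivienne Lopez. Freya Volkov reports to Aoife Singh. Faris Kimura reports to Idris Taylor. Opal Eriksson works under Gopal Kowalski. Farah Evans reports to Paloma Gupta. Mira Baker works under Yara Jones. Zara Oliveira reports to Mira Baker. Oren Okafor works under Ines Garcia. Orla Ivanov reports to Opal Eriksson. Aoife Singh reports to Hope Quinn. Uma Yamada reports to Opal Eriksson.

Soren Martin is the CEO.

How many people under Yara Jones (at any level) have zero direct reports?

The people in Yara Jones's organization with no one reporting to them are Zara Oliveira, Tara Wang. That is 2.

2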